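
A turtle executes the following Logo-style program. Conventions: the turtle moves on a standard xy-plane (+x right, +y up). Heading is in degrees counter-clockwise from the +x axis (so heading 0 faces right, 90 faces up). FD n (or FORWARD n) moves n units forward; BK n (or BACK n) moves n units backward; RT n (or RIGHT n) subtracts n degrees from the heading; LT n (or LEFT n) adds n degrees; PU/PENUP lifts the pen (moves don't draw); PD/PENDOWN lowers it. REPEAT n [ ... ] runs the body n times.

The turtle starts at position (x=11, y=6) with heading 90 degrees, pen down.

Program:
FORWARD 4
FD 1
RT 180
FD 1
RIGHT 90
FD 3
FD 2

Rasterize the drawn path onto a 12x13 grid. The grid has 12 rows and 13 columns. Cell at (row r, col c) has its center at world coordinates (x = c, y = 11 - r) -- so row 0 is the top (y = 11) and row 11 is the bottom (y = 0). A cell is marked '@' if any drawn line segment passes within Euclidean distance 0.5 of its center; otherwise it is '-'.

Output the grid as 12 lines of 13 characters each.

Segment 0: (11,6) -> (11,10)
Segment 1: (11,10) -> (11,11)
Segment 2: (11,11) -> (11,10)
Segment 3: (11,10) -> (8,10)
Segment 4: (8,10) -> (6,10)

Answer: -----------@-
------@@@@@@-
-----------@-
-----------@-
-----------@-
-----------@-
-------------
-------------
-------------
-------------
-------------
-------------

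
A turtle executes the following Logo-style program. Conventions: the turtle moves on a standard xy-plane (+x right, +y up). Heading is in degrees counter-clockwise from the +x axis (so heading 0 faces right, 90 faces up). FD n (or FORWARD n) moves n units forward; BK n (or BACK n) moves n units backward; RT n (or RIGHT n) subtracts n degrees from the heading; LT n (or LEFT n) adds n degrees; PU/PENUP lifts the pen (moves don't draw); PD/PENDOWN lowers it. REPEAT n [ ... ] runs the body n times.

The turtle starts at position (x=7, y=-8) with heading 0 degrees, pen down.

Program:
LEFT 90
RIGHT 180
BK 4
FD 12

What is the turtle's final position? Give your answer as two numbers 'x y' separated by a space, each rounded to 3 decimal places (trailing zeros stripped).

Executing turtle program step by step:
Start: pos=(7,-8), heading=0, pen down
LT 90: heading 0 -> 90
RT 180: heading 90 -> 270
BK 4: (7,-8) -> (7,-4) [heading=270, draw]
FD 12: (7,-4) -> (7,-16) [heading=270, draw]
Final: pos=(7,-16), heading=270, 2 segment(s) drawn

Answer: 7 -16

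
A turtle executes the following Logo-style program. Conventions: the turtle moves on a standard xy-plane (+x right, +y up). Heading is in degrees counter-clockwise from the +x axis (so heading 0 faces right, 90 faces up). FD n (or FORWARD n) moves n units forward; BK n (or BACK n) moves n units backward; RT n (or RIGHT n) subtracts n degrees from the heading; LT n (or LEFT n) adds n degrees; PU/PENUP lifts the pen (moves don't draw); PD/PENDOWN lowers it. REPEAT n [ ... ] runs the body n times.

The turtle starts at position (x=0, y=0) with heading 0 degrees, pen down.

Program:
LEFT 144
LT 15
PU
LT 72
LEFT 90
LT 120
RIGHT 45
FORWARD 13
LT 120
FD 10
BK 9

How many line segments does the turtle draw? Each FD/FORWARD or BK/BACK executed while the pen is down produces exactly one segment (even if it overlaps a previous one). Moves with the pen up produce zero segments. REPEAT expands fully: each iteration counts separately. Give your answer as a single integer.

Executing turtle program step by step:
Start: pos=(0,0), heading=0, pen down
LT 144: heading 0 -> 144
LT 15: heading 144 -> 159
PU: pen up
LT 72: heading 159 -> 231
LT 90: heading 231 -> 321
LT 120: heading 321 -> 81
RT 45: heading 81 -> 36
FD 13: (0,0) -> (10.517,7.641) [heading=36, move]
LT 120: heading 36 -> 156
FD 10: (10.517,7.641) -> (1.382,11.709) [heading=156, move]
BK 9: (1.382,11.709) -> (9.604,8.048) [heading=156, move]
Final: pos=(9.604,8.048), heading=156, 0 segment(s) drawn
Segments drawn: 0

Answer: 0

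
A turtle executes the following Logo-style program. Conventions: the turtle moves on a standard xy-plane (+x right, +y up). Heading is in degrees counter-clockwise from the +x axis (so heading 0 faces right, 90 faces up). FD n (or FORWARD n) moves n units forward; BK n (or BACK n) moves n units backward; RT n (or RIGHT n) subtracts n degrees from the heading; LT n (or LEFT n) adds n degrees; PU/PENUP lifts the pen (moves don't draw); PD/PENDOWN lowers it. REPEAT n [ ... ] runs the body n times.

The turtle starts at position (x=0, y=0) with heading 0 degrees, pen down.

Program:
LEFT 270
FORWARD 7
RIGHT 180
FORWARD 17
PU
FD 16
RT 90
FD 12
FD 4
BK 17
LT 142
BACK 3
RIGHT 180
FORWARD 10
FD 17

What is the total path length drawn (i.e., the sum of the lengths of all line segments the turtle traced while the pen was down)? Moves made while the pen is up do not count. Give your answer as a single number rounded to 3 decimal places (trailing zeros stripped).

Executing turtle program step by step:
Start: pos=(0,0), heading=0, pen down
LT 270: heading 0 -> 270
FD 7: (0,0) -> (0,-7) [heading=270, draw]
RT 180: heading 270 -> 90
FD 17: (0,-7) -> (0,10) [heading=90, draw]
PU: pen up
FD 16: (0,10) -> (0,26) [heading=90, move]
RT 90: heading 90 -> 0
FD 12: (0,26) -> (12,26) [heading=0, move]
FD 4: (12,26) -> (16,26) [heading=0, move]
BK 17: (16,26) -> (-1,26) [heading=0, move]
LT 142: heading 0 -> 142
BK 3: (-1,26) -> (1.364,24.153) [heading=142, move]
RT 180: heading 142 -> 322
FD 10: (1.364,24.153) -> (9.244,17.996) [heading=322, move]
FD 17: (9.244,17.996) -> (22.64,7.53) [heading=322, move]
Final: pos=(22.64,7.53), heading=322, 2 segment(s) drawn

Segment lengths:
  seg 1: (0,0) -> (0,-7), length = 7
  seg 2: (0,-7) -> (0,10), length = 17
Total = 24

Answer: 24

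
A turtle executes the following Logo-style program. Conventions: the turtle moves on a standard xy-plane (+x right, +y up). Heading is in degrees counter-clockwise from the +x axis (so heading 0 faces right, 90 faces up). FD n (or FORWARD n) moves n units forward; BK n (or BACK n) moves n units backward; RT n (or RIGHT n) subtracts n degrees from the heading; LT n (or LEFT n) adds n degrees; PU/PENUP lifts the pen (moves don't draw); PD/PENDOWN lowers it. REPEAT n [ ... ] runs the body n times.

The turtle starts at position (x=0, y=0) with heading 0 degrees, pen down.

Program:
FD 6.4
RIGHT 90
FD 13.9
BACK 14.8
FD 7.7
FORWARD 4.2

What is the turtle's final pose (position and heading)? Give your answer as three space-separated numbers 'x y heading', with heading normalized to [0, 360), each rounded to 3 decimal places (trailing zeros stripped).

Executing turtle program step by step:
Start: pos=(0,0), heading=0, pen down
FD 6.4: (0,0) -> (6.4,0) [heading=0, draw]
RT 90: heading 0 -> 270
FD 13.9: (6.4,0) -> (6.4,-13.9) [heading=270, draw]
BK 14.8: (6.4,-13.9) -> (6.4,0.9) [heading=270, draw]
FD 7.7: (6.4,0.9) -> (6.4,-6.8) [heading=270, draw]
FD 4.2: (6.4,-6.8) -> (6.4,-11) [heading=270, draw]
Final: pos=(6.4,-11), heading=270, 5 segment(s) drawn

Answer: 6.4 -11 270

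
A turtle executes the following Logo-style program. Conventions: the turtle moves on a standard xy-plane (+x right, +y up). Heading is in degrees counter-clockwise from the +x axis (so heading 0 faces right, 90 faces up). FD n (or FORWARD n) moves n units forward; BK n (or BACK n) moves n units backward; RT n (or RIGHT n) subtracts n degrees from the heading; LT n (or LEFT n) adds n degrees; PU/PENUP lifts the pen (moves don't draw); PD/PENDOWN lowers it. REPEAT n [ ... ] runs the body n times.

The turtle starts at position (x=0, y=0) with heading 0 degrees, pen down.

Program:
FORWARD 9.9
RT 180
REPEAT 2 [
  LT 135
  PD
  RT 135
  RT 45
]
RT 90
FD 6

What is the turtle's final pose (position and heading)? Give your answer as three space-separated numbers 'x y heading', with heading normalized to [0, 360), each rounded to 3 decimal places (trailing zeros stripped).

Executing turtle program step by step:
Start: pos=(0,0), heading=0, pen down
FD 9.9: (0,0) -> (9.9,0) [heading=0, draw]
RT 180: heading 0 -> 180
REPEAT 2 [
  -- iteration 1/2 --
  LT 135: heading 180 -> 315
  PD: pen down
  RT 135: heading 315 -> 180
  RT 45: heading 180 -> 135
  -- iteration 2/2 --
  LT 135: heading 135 -> 270
  PD: pen down
  RT 135: heading 270 -> 135
  RT 45: heading 135 -> 90
]
RT 90: heading 90 -> 0
FD 6: (9.9,0) -> (15.9,0) [heading=0, draw]
Final: pos=(15.9,0), heading=0, 2 segment(s) drawn

Answer: 15.9 0 0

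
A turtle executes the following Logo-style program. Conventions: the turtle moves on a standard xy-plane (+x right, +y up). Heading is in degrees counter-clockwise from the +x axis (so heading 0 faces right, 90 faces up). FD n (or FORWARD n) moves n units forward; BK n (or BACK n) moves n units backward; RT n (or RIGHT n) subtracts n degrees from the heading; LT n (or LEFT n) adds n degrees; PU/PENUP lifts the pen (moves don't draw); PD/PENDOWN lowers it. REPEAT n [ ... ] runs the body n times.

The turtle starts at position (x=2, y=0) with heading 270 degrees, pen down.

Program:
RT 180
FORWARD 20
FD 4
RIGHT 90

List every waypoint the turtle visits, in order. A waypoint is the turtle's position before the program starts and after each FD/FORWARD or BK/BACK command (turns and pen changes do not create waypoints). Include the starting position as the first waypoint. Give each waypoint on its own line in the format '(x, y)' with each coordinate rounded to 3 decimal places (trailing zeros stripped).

Executing turtle program step by step:
Start: pos=(2,0), heading=270, pen down
RT 180: heading 270 -> 90
FD 20: (2,0) -> (2,20) [heading=90, draw]
FD 4: (2,20) -> (2,24) [heading=90, draw]
RT 90: heading 90 -> 0
Final: pos=(2,24), heading=0, 2 segment(s) drawn
Waypoints (3 total):
(2, 0)
(2, 20)
(2, 24)

Answer: (2, 0)
(2, 20)
(2, 24)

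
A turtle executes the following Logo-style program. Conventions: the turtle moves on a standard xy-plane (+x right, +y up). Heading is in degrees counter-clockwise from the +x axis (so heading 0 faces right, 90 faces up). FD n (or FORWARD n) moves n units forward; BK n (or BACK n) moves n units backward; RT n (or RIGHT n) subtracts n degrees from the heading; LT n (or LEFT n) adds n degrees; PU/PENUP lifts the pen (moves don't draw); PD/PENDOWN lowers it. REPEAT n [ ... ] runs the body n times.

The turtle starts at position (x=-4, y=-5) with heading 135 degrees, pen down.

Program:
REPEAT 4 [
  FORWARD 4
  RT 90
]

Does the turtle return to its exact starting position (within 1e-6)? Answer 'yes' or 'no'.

Executing turtle program step by step:
Start: pos=(-4,-5), heading=135, pen down
REPEAT 4 [
  -- iteration 1/4 --
  FD 4: (-4,-5) -> (-6.828,-2.172) [heading=135, draw]
  RT 90: heading 135 -> 45
  -- iteration 2/4 --
  FD 4: (-6.828,-2.172) -> (-4,0.657) [heading=45, draw]
  RT 90: heading 45 -> 315
  -- iteration 3/4 --
  FD 4: (-4,0.657) -> (-1.172,-2.172) [heading=315, draw]
  RT 90: heading 315 -> 225
  -- iteration 4/4 --
  FD 4: (-1.172,-2.172) -> (-4,-5) [heading=225, draw]
  RT 90: heading 225 -> 135
]
Final: pos=(-4,-5), heading=135, 4 segment(s) drawn

Start position: (-4, -5)
Final position: (-4, -5)
Distance = 0; < 1e-6 -> CLOSED

Answer: yes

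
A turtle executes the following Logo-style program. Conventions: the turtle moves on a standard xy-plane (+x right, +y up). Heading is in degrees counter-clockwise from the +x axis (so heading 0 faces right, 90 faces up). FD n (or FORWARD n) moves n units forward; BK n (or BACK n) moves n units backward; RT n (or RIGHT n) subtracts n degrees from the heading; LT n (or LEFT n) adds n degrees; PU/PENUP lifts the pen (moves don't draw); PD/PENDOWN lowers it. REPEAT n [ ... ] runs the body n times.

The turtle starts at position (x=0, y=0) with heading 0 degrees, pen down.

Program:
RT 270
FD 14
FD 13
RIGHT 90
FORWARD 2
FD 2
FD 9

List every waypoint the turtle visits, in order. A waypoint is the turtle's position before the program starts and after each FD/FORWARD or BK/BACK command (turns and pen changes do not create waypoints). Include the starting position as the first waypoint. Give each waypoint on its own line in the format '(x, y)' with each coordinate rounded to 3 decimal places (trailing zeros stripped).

Answer: (0, 0)
(0, 14)
(0, 27)
(2, 27)
(4, 27)
(13, 27)

Derivation:
Executing turtle program step by step:
Start: pos=(0,0), heading=0, pen down
RT 270: heading 0 -> 90
FD 14: (0,0) -> (0,14) [heading=90, draw]
FD 13: (0,14) -> (0,27) [heading=90, draw]
RT 90: heading 90 -> 0
FD 2: (0,27) -> (2,27) [heading=0, draw]
FD 2: (2,27) -> (4,27) [heading=0, draw]
FD 9: (4,27) -> (13,27) [heading=0, draw]
Final: pos=(13,27), heading=0, 5 segment(s) drawn
Waypoints (6 total):
(0, 0)
(0, 14)
(0, 27)
(2, 27)
(4, 27)
(13, 27)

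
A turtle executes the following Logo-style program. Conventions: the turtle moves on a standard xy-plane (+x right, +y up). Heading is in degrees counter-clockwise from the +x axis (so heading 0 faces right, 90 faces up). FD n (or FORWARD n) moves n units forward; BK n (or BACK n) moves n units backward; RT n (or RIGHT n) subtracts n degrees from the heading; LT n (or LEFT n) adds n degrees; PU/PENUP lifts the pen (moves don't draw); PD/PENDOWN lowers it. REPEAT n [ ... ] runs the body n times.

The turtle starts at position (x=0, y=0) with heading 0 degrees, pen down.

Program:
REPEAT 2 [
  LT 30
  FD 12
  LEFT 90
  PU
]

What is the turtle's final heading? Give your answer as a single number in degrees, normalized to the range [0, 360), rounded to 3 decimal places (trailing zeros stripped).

Executing turtle program step by step:
Start: pos=(0,0), heading=0, pen down
REPEAT 2 [
  -- iteration 1/2 --
  LT 30: heading 0 -> 30
  FD 12: (0,0) -> (10.392,6) [heading=30, draw]
  LT 90: heading 30 -> 120
  PU: pen up
  -- iteration 2/2 --
  LT 30: heading 120 -> 150
  FD 12: (10.392,6) -> (0,12) [heading=150, move]
  LT 90: heading 150 -> 240
  PU: pen up
]
Final: pos=(0,12), heading=240, 1 segment(s) drawn

Answer: 240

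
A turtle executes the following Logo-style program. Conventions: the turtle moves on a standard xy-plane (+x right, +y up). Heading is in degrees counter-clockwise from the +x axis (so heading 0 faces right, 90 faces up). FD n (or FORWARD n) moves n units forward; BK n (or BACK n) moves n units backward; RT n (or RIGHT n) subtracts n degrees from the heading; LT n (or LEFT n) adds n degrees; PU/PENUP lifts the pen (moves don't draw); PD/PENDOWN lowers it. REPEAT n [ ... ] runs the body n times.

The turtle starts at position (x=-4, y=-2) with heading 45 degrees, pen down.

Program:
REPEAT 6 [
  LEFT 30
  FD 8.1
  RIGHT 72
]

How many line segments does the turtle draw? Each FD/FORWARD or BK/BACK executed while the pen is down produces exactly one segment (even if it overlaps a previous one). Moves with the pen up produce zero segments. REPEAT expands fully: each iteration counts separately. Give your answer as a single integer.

Executing turtle program step by step:
Start: pos=(-4,-2), heading=45, pen down
REPEAT 6 [
  -- iteration 1/6 --
  LT 30: heading 45 -> 75
  FD 8.1: (-4,-2) -> (-1.904,5.824) [heading=75, draw]
  RT 72: heading 75 -> 3
  -- iteration 2/6 --
  LT 30: heading 3 -> 33
  FD 8.1: (-1.904,5.824) -> (4.89,10.236) [heading=33, draw]
  RT 72: heading 33 -> 321
  -- iteration 3/6 --
  LT 30: heading 321 -> 351
  FD 8.1: (4.89,10.236) -> (12.89,8.968) [heading=351, draw]
  RT 72: heading 351 -> 279
  -- iteration 4/6 --
  LT 30: heading 279 -> 309
  FD 8.1: (12.89,8.968) -> (17.987,2.674) [heading=309, draw]
  RT 72: heading 309 -> 237
  -- iteration 5/6 --
  LT 30: heading 237 -> 267
  FD 8.1: (17.987,2.674) -> (17.564,-5.415) [heading=267, draw]
  RT 72: heading 267 -> 195
  -- iteration 6/6 --
  LT 30: heading 195 -> 225
  FD 8.1: (17.564,-5.415) -> (11.836,-11.143) [heading=225, draw]
  RT 72: heading 225 -> 153
]
Final: pos=(11.836,-11.143), heading=153, 6 segment(s) drawn
Segments drawn: 6

Answer: 6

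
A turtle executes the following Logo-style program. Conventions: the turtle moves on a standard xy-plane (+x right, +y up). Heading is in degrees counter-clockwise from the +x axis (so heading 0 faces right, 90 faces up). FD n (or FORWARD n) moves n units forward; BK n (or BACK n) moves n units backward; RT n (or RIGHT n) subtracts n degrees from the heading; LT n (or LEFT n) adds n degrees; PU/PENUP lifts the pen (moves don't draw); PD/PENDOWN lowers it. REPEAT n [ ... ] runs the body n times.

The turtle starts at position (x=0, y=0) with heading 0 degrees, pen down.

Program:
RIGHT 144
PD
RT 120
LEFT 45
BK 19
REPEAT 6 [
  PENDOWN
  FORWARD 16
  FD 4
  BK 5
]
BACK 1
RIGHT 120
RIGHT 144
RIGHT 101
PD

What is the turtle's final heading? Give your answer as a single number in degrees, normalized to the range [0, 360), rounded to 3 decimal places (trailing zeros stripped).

Answer: 136

Derivation:
Executing turtle program step by step:
Start: pos=(0,0), heading=0, pen down
RT 144: heading 0 -> 216
PD: pen down
RT 120: heading 216 -> 96
LT 45: heading 96 -> 141
BK 19: (0,0) -> (14.766,-11.957) [heading=141, draw]
REPEAT 6 [
  -- iteration 1/6 --
  PD: pen down
  FD 16: (14.766,-11.957) -> (2.331,-1.888) [heading=141, draw]
  FD 4: (2.331,-1.888) -> (-0.777,0.629) [heading=141, draw]
  BK 5: (-0.777,0.629) -> (3.109,-2.517) [heading=141, draw]
  -- iteration 2/6 --
  PD: pen down
  FD 16: (3.109,-2.517) -> (-9.326,7.552) [heading=141, draw]
  FD 4: (-9.326,7.552) -> (-12.434,10.069) [heading=141, draw]
  BK 5: (-12.434,10.069) -> (-8.549,6.923) [heading=141, draw]
  -- iteration 3/6 --
  PD: pen down
  FD 16: (-8.549,6.923) -> (-20.983,16.992) [heading=141, draw]
  FD 4: (-20.983,16.992) -> (-24.092,19.509) [heading=141, draw]
  BK 5: (-24.092,19.509) -> (-20.206,16.362) [heading=141, draw]
  -- iteration 4/6 --
  PD: pen down
  FD 16: (-20.206,16.362) -> (-32.64,26.431) [heading=141, draw]
  FD 4: (-32.64,26.431) -> (-35.749,28.949) [heading=141, draw]
  BK 5: (-35.749,28.949) -> (-31.863,25.802) [heading=141, draw]
  -- iteration 5/6 --
  PD: pen down
  FD 16: (-31.863,25.802) -> (-44.297,35.871) [heading=141, draw]
  FD 4: (-44.297,35.871) -> (-47.406,38.389) [heading=141, draw]
  BK 5: (-47.406,38.389) -> (-43.52,35.242) [heading=141, draw]
  -- iteration 6/6 --
  PD: pen down
  FD 16: (-43.52,35.242) -> (-55.955,45.311) [heading=141, draw]
  FD 4: (-55.955,45.311) -> (-59.063,47.828) [heading=141, draw]
  BK 5: (-59.063,47.828) -> (-55.177,44.682) [heading=141, draw]
]
BK 1: (-55.177,44.682) -> (-54.4,44.052) [heading=141, draw]
RT 120: heading 141 -> 21
RT 144: heading 21 -> 237
RT 101: heading 237 -> 136
PD: pen down
Final: pos=(-54.4,44.052), heading=136, 20 segment(s) drawn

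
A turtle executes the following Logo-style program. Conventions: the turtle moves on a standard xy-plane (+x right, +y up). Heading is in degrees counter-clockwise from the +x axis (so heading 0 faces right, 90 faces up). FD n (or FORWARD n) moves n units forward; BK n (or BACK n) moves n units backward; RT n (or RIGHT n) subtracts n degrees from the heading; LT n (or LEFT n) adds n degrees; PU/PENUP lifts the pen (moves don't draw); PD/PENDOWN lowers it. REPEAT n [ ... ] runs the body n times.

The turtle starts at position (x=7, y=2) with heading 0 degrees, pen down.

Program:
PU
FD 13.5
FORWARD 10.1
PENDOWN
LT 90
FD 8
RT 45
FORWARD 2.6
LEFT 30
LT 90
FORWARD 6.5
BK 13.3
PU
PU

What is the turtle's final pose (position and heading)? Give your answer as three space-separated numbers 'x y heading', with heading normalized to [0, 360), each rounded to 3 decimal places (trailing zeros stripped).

Answer: 39.007 10.079 165

Derivation:
Executing turtle program step by step:
Start: pos=(7,2), heading=0, pen down
PU: pen up
FD 13.5: (7,2) -> (20.5,2) [heading=0, move]
FD 10.1: (20.5,2) -> (30.6,2) [heading=0, move]
PD: pen down
LT 90: heading 0 -> 90
FD 8: (30.6,2) -> (30.6,10) [heading=90, draw]
RT 45: heading 90 -> 45
FD 2.6: (30.6,10) -> (32.438,11.838) [heading=45, draw]
LT 30: heading 45 -> 75
LT 90: heading 75 -> 165
FD 6.5: (32.438,11.838) -> (26.16,13.521) [heading=165, draw]
BK 13.3: (26.16,13.521) -> (39.007,10.079) [heading=165, draw]
PU: pen up
PU: pen up
Final: pos=(39.007,10.079), heading=165, 4 segment(s) drawn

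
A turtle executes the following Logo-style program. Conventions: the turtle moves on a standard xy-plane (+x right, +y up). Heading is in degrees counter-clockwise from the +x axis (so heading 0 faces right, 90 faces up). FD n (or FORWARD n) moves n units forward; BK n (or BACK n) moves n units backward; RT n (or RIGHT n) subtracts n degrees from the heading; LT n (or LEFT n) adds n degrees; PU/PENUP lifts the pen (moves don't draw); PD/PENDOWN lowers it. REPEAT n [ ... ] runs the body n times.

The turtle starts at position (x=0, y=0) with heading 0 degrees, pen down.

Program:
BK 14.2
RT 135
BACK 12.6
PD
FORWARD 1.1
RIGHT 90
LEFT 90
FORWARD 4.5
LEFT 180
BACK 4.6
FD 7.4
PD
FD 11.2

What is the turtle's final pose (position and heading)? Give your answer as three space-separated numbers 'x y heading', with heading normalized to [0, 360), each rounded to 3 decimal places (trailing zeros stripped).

Answer: 0.649 14.849 45

Derivation:
Executing turtle program step by step:
Start: pos=(0,0), heading=0, pen down
BK 14.2: (0,0) -> (-14.2,0) [heading=0, draw]
RT 135: heading 0 -> 225
BK 12.6: (-14.2,0) -> (-5.29,8.91) [heading=225, draw]
PD: pen down
FD 1.1: (-5.29,8.91) -> (-6.068,8.132) [heading=225, draw]
RT 90: heading 225 -> 135
LT 90: heading 135 -> 225
FD 4.5: (-6.068,8.132) -> (-9.25,4.95) [heading=225, draw]
LT 180: heading 225 -> 45
BK 4.6: (-9.25,4.95) -> (-12.503,1.697) [heading=45, draw]
FD 7.4: (-12.503,1.697) -> (-7.27,6.93) [heading=45, draw]
PD: pen down
FD 11.2: (-7.27,6.93) -> (0.649,14.849) [heading=45, draw]
Final: pos=(0.649,14.849), heading=45, 7 segment(s) drawn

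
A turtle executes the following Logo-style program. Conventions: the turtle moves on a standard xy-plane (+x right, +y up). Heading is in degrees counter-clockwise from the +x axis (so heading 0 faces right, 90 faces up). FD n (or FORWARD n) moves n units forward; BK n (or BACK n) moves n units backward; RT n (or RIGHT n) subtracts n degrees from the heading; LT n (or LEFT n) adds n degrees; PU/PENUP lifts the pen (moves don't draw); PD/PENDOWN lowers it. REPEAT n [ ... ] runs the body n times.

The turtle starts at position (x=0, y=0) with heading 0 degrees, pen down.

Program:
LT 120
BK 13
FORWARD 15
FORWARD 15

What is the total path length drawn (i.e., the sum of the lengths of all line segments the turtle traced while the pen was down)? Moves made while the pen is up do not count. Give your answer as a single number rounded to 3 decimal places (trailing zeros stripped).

Executing turtle program step by step:
Start: pos=(0,0), heading=0, pen down
LT 120: heading 0 -> 120
BK 13: (0,0) -> (6.5,-11.258) [heading=120, draw]
FD 15: (6.5,-11.258) -> (-1,1.732) [heading=120, draw]
FD 15: (-1,1.732) -> (-8.5,14.722) [heading=120, draw]
Final: pos=(-8.5,14.722), heading=120, 3 segment(s) drawn

Segment lengths:
  seg 1: (0,0) -> (6.5,-11.258), length = 13
  seg 2: (6.5,-11.258) -> (-1,1.732), length = 15
  seg 3: (-1,1.732) -> (-8.5,14.722), length = 15
Total = 43

Answer: 43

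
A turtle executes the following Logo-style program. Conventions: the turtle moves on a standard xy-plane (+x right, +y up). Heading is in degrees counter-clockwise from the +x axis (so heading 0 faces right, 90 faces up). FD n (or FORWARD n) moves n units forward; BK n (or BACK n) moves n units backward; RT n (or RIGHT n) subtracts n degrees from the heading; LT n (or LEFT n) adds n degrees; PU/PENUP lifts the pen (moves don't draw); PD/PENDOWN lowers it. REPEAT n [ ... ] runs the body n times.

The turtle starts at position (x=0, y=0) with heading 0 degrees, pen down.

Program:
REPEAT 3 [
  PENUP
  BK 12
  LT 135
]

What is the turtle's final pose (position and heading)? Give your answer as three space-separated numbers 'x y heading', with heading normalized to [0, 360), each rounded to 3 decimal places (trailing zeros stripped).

Answer: -3.515 3.515 45

Derivation:
Executing turtle program step by step:
Start: pos=(0,0), heading=0, pen down
REPEAT 3 [
  -- iteration 1/3 --
  PU: pen up
  BK 12: (0,0) -> (-12,0) [heading=0, move]
  LT 135: heading 0 -> 135
  -- iteration 2/3 --
  PU: pen up
  BK 12: (-12,0) -> (-3.515,-8.485) [heading=135, move]
  LT 135: heading 135 -> 270
  -- iteration 3/3 --
  PU: pen up
  BK 12: (-3.515,-8.485) -> (-3.515,3.515) [heading=270, move]
  LT 135: heading 270 -> 45
]
Final: pos=(-3.515,3.515), heading=45, 0 segment(s) drawn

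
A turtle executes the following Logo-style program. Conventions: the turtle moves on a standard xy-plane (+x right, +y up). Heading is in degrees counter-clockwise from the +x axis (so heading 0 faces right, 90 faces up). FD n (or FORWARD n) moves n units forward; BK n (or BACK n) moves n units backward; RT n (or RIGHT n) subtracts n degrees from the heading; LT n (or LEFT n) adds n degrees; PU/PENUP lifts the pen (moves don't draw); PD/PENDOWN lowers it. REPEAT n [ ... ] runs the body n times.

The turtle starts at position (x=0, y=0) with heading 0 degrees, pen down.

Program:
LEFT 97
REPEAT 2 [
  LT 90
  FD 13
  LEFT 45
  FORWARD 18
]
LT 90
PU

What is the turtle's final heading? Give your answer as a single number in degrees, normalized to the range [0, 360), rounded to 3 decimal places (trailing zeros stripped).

Executing turtle program step by step:
Start: pos=(0,0), heading=0, pen down
LT 97: heading 0 -> 97
REPEAT 2 [
  -- iteration 1/2 --
  LT 90: heading 97 -> 187
  FD 13: (0,0) -> (-12.903,-1.584) [heading=187, draw]
  LT 45: heading 187 -> 232
  FD 18: (-12.903,-1.584) -> (-23.985,-15.768) [heading=232, draw]
  -- iteration 2/2 --
  LT 90: heading 232 -> 322
  FD 13: (-23.985,-15.768) -> (-13.741,-23.772) [heading=322, draw]
  LT 45: heading 322 -> 7
  FD 18: (-13.741,-23.772) -> (4.125,-21.578) [heading=7, draw]
]
LT 90: heading 7 -> 97
PU: pen up
Final: pos=(4.125,-21.578), heading=97, 4 segment(s) drawn

Answer: 97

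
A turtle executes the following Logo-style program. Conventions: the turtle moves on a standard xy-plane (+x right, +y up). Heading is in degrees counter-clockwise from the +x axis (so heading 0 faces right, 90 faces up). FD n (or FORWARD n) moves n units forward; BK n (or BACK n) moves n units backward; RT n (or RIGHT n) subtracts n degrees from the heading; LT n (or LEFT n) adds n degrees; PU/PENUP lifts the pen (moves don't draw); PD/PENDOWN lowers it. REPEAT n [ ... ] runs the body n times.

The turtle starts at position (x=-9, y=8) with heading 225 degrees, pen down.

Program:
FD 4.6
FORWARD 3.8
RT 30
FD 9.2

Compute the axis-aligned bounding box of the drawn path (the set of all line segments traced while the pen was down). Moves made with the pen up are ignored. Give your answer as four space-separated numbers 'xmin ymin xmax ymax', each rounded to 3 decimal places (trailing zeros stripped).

Executing turtle program step by step:
Start: pos=(-9,8), heading=225, pen down
FD 4.6: (-9,8) -> (-12.253,4.747) [heading=225, draw]
FD 3.8: (-12.253,4.747) -> (-14.94,2.06) [heading=225, draw]
RT 30: heading 225 -> 195
FD 9.2: (-14.94,2.06) -> (-23.826,-0.321) [heading=195, draw]
Final: pos=(-23.826,-0.321), heading=195, 3 segment(s) drawn

Segment endpoints: x in {-23.826, -14.94, -12.253, -9}, y in {-0.321, 2.06, 4.747, 8}
xmin=-23.826, ymin=-0.321, xmax=-9, ymax=8

Answer: -23.826 -0.321 -9 8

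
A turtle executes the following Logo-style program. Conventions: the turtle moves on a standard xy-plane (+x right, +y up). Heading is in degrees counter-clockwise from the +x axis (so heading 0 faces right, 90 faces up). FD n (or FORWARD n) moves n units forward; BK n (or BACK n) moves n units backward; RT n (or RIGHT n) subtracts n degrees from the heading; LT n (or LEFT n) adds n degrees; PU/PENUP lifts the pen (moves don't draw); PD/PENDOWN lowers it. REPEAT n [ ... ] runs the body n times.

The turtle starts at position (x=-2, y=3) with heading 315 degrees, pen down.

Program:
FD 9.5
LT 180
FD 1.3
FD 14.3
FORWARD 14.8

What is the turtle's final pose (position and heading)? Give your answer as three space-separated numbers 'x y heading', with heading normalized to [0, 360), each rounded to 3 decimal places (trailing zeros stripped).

Executing turtle program step by step:
Start: pos=(-2,3), heading=315, pen down
FD 9.5: (-2,3) -> (4.718,-3.718) [heading=315, draw]
LT 180: heading 315 -> 135
FD 1.3: (4.718,-3.718) -> (3.798,-2.798) [heading=135, draw]
FD 14.3: (3.798,-2.798) -> (-6.313,7.313) [heading=135, draw]
FD 14.8: (-6.313,7.313) -> (-16.779,17.779) [heading=135, draw]
Final: pos=(-16.779,17.779), heading=135, 4 segment(s) drawn

Answer: -16.779 17.779 135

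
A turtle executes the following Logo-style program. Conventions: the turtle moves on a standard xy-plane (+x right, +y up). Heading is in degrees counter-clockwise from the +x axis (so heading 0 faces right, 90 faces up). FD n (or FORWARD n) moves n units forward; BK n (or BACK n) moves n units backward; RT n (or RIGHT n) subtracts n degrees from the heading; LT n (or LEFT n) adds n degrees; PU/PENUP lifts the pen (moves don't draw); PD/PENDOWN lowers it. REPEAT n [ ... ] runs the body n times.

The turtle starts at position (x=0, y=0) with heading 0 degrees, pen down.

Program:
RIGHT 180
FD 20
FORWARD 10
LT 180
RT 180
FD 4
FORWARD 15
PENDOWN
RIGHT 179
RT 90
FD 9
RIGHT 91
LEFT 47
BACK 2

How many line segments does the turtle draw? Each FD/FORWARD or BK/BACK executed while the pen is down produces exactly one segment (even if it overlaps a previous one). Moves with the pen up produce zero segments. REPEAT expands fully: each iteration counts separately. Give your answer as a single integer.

Answer: 6

Derivation:
Executing turtle program step by step:
Start: pos=(0,0), heading=0, pen down
RT 180: heading 0 -> 180
FD 20: (0,0) -> (-20,0) [heading=180, draw]
FD 10: (-20,0) -> (-30,0) [heading=180, draw]
LT 180: heading 180 -> 0
RT 180: heading 0 -> 180
FD 4: (-30,0) -> (-34,0) [heading=180, draw]
FD 15: (-34,0) -> (-49,0) [heading=180, draw]
PD: pen down
RT 179: heading 180 -> 1
RT 90: heading 1 -> 271
FD 9: (-49,0) -> (-48.843,-8.999) [heading=271, draw]
RT 91: heading 271 -> 180
LT 47: heading 180 -> 227
BK 2: (-48.843,-8.999) -> (-47.479,-7.536) [heading=227, draw]
Final: pos=(-47.479,-7.536), heading=227, 6 segment(s) drawn
Segments drawn: 6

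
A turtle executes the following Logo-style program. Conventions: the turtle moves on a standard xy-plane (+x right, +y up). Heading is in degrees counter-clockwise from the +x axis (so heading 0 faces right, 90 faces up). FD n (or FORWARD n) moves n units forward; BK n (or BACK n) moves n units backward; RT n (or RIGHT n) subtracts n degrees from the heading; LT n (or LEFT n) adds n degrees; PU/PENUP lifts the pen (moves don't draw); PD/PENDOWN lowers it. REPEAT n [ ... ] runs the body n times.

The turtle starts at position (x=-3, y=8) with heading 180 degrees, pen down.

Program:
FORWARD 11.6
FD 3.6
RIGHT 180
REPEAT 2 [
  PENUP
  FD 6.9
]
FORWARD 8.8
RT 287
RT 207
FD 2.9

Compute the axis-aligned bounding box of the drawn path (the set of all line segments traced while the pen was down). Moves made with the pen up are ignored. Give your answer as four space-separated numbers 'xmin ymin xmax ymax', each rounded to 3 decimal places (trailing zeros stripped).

Answer: -18.2 8 -3 8

Derivation:
Executing turtle program step by step:
Start: pos=(-3,8), heading=180, pen down
FD 11.6: (-3,8) -> (-14.6,8) [heading=180, draw]
FD 3.6: (-14.6,8) -> (-18.2,8) [heading=180, draw]
RT 180: heading 180 -> 0
REPEAT 2 [
  -- iteration 1/2 --
  PU: pen up
  FD 6.9: (-18.2,8) -> (-11.3,8) [heading=0, move]
  -- iteration 2/2 --
  PU: pen up
  FD 6.9: (-11.3,8) -> (-4.4,8) [heading=0, move]
]
FD 8.8: (-4.4,8) -> (4.4,8) [heading=0, move]
RT 287: heading 0 -> 73
RT 207: heading 73 -> 226
FD 2.9: (4.4,8) -> (2.385,5.914) [heading=226, move]
Final: pos=(2.385,5.914), heading=226, 2 segment(s) drawn

Segment endpoints: x in {-18.2, -14.6, -3}, y in {8, 8}
xmin=-18.2, ymin=8, xmax=-3, ymax=8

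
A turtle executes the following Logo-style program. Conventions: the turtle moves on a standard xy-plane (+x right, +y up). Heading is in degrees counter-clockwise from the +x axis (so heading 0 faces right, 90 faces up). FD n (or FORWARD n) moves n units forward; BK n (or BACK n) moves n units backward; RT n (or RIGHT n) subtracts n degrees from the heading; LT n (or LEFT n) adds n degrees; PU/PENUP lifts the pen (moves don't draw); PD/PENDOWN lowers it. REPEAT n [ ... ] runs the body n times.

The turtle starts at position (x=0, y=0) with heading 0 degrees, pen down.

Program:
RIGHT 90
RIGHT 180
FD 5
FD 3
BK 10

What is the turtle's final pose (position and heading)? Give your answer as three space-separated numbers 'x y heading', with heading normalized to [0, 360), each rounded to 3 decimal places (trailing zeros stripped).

Executing turtle program step by step:
Start: pos=(0,0), heading=0, pen down
RT 90: heading 0 -> 270
RT 180: heading 270 -> 90
FD 5: (0,0) -> (0,5) [heading=90, draw]
FD 3: (0,5) -> (0,8) [heading=90, draw]
BK 10: (0,8) -> (0,-2) [heading=90, draw]
Final: pos=(0,-2), heading=90, 3 segment(s) drawn

Answer: 0 -2 90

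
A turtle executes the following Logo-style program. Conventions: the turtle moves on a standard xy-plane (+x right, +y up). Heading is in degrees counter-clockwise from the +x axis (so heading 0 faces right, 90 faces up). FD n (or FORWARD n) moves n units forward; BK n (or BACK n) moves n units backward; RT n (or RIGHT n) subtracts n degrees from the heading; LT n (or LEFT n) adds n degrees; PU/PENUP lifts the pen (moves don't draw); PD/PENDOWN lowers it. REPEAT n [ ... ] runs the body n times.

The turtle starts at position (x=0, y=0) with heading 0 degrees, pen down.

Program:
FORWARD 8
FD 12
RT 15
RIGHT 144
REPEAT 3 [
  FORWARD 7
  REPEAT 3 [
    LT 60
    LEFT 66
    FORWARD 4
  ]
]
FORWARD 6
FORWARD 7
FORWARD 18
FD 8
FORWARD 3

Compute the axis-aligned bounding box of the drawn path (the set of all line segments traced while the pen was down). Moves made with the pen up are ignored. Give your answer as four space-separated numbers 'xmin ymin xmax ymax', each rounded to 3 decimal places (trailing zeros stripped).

Executing turtle program step by step:
Start: pos=(0,0), heading=0, pen down
FD 8: (0,0) -> (8,0) [heading=0, draw]
FD 12: (8,0) -> (20,0) [heading=0, draw]
RT 15: heading 0 -> 345
RT 144: heading 345 -> 201
REPEAT 3 [
  -- iteration 1/3 --
  FD 7: (20,0) -> (13.465,-2.509) [heading=201, draw]
  REPEAT 3 [
    -- iteration 1/3 --
    LT 60: heading 201 -> 261
    LT 66: heading 261 -> 327
    FD 4: (13.465,-2.509) -> (16.82,-4.687) [heading=327, draw]
    -- iteration 2/3 --
    LT 60: heading 327 -> 27
    LT 66: heading 27 -> 93
    FD 4: (16.82,-4.687) -> (16.61,-0.693) [heading=93, draw]
    -- iteration 3/3 --
    LT 60: heading 93 -> 153
    LT 66: heading 153 -> 219
    FD 4: (16.61,-0.693) -> (13.502,-3.21) [heading=219, draw]
  ]
  -- iteration 2/3 --
  FD 7: (13.502,-3.21) -> (8.062,-7.615) [heading=219, draw]
  REPEAT 3 [
    -- iteration 1/3 --
    LT 60: heading 219 -> 279
    LT 66: heading 279 -> 345
    FD 4: (8.062,-7.615) -> (11.925,-8.65) [heading=345, draw]
    -- iteration 2/3 --
    LT 60: heading 345 -> 45
    LT 66: heading 45 -> 111
    FD 4: (11.925,-8.65) -> (10.492,-4.916) [heading=111, draw]
    -- iteration 3/3 --
    LT 60: heading 111 -> 171
    LT 66: heading 171 -> 237
    FD 4: (10.492,-4.916) -> (8.313,-8.271) [heading=237, draw]
  ]
  -- iteration 3/3 --
  FD 7: (8.313,-8.271) -> (4.501,-14.141) [heading=237, draw]
  REPEAT 3 [
    -- iteration 1/3 --
    LT 60: heading 237 -> 297
    LT 66: heading 297 -> 3
    FD 4: (4.501,-14.141) -> (8.495,-13.932) [heading=3, draw]
    -- iteration 2/3 --
    LT 60: heading 3 -> 63
    LT 66: heading 63 -> 129
    FD 4: (8.495,-13.932) -> (5.978,-10.824) [heading=129, draw]
    -- iteration 3/3 --
    LT 60: heading 129 -> 189
    LT 66: heading 189 -> 255
    FD 4: (5.978,-10.824) -> (4.943,-14.687) [heading=255, draw]
  ]
]
FD 6: (4.943,-14.687) -> (3.39,-20.483) [heading=255, draw]
FD 7: (3.39,-20.483) -> (1.578,-27.244) [heading=255, draw]
FD 18: (1.578,-27.244) -> (-3.081,-44.631) [heading=255, draw]
FD 8: (-3.081,-44.631) -> (-5.151,-52.358) [heading=255, draw]
FD 3: (-5.151,-52.358) -> (-5.928,-55.256) [heading=255, draw]
Final: pos=(-5.928,-55.256), heading=255, 19 segment(s) drawn

Segment endpoints: x in {-5.928, -5.151, -3.081, 0, 1.578, 3.39, 4.501, 4.943, 5.978, 8, 8.062, 8.313, 8.495, 10.492, 11.925, 13.465, 13.502, 16.61, 16.82, 20}, y in {-55.256, -52.358, -44.631, -27.244, -20.483, -14.687, -14.141, -13.932, -10.824, -8.65, -8.271, -7.615, -4.916, -4.687, -3.21, -2.509, -0.693, 0}
xmin=-5.928, ymin=-55.256, xmax=20, ymax=0

Answer: -5.928 -55.256 20 0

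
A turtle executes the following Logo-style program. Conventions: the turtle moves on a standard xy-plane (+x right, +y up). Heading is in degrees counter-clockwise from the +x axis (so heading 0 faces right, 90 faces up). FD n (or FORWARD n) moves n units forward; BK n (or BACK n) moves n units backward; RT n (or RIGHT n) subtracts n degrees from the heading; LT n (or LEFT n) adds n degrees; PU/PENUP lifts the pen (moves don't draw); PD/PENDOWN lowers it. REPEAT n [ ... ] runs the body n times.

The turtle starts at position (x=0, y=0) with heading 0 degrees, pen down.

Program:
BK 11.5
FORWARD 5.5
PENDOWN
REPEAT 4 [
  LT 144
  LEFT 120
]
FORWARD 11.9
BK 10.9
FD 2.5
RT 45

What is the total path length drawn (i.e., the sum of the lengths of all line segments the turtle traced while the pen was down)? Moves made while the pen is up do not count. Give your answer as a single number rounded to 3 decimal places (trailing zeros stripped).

Answer: 42.3

Derivation:
Executing turtle program step by step:
Start: pos=(0,0), heading=0, pen down
BK 11.5: (0,0) -> (-11.5,0) [heading=0, draw]
FD 5.5: (-11.5,0) -> (-6,0) [heading=0, draw]
PD: pen down
REPEAT 4 [
  -- iteration 1/4 --
  LT 144: heading 0 -> 144
  LT 120: heading 144 -> 264
  -- iteration 2/4 --
  LT 144: heading 264 -> 48
  LT 120: heading 48 -> 168
  -- iteration 3/4 --
  LT 144: heading 168 -> 312
  LT 120: heading 312 -> 72
  -- iteration 4/4 --
  LT 144: heading 72 -> 216
  LT 120: heading 216 -> 336
]
FD 11.9: (-6,0) -> (4.871,-4.84) [heading=336, draw]
BK 10.9: (4.871,-4.84) -> (-5.086,-0.407) [heading=336, draw]
FD 2.5: (-5.086,-0.407) -> (-2.803,-1.424) [heading=336, draw]
RT 45: heading 336 -> 291
Final: pos=(-2.803,-1.424), heading=291, 5 segment(s) drawn

Segment lengths:
  seg 1: (0,0) -> (-11.5,0), length = 11.5
  seg 2: (-11.5,0) -> (-6,0), length = 5.5
  seg 3: (-6,0) -> (4.871,-4.84), length = 11.9
  seg 4: (4.871,-4.84) -> (-5.086,-0.407), length = 10.9
  seg 5: (-5.086,-0.407) -> (-2.803,-1.424), length = 2.5
Total = 42.3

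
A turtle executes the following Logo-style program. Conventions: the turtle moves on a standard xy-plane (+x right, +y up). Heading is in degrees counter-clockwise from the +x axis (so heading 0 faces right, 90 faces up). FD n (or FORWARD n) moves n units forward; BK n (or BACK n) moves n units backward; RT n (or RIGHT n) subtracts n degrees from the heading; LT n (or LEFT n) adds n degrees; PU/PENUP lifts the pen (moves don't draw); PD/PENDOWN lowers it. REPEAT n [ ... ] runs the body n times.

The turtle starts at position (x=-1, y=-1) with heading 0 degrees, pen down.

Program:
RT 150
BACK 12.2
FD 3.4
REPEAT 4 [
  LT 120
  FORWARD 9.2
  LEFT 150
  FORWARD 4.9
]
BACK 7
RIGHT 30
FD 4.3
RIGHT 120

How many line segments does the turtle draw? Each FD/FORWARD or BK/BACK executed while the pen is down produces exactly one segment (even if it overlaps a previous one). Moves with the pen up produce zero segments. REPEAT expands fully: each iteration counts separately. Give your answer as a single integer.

Answer: 12

Derivation:
Executing turtle program step by step:
Start: pos=(-1,-1), heading=0, pen down
RT 150: heading 0 -> 210
BK 12.2: (-1,-1) -> (9.566,5.1) [heading=210, draw]
FD 3.4: (9.566,5.1) -> (6.621,3.4) [heading=210, draw]
REPEAT 4 [
  -- iteration 1/4 --
  LT 120: heading 210 -> 330
  FD 9.2: (6.621,3.4) -> (14.588,-1.2) [heading=330, draw]
  LT 150: heading 330 -> 120
  FD 4.9: (14.588,-1.2) -> (12.138,3.044) [heading=120, draw]
  -- iteration 2/4 --
  LT 120: heading 120 -> 240
  FD 9.2: (12.138,3.044) -> (7.538,-4.924) [heading=240, draw]
  LT 150: heading 240 -> 30
  FD 4.9: (7.538,-4.924) -> (11.782,-2.474) [heading=30, draw]
  -- iteration 3/4 --
  LT 120: heading 30 -> 150
  FD 9.2: (11.782,-2.474) -> (3.815,2.126) [heading=150, draw]
  LT 150: heading 150 -> 300
  FD 4.9: (3.815,2.126) -> (6.265,-2.117) [heading=300, draw]
  -- iteration 4/4 --
  LT 120: heading 300 -> 60
  FD 9.2: (6.265,-2.117) -> (10.865,5.85) [heading=60, draw]
  LT 150: heading 60 -> 210
  FD 4.9: (10.865,5.85) -> (6.621,3.4) [heading=210, draw]
]
BK 7: (6.621,3.4) -> (12.683,6.9) [heading=210, draw]
RT 30: heading 210 -> 180
FD 4.3: (12.683,6.9) -> (8.383,6.9) [heading=180, draw]
RT 120: heading 180 -> 60
Final: pos=(8.383,6.9), heading=60, 12 segment(s) drawn
Segments drawn: 12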